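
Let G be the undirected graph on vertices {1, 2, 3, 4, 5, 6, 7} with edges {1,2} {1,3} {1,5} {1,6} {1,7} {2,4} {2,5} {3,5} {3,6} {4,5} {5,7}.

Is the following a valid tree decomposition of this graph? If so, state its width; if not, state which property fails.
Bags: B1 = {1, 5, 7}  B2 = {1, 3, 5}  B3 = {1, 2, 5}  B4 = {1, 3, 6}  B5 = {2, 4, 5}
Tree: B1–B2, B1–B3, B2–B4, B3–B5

Yes; width 2.

Every vertex of G appears in some bag (union = {1, 2, 3, 4, 5, 6, 7}); every edge is covered by a bag; and for each vertex v the set of bags containing v is connected in the bag tree. The decomposition is therefore valid. The largest bag has 3 vertices, so the width is 2.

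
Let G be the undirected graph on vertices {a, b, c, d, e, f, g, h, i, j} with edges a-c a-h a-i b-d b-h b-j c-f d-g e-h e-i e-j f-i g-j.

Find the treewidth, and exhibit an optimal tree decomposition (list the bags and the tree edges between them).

Every bag has size at most 3, so the width is 3 − 1 = 2 and tw(G) ≤ 2. The edges g–d–b–j–g form a cycle, so G is not a tree and its treewidth is at least 2. The upper and lower bounds meet at 2, so that is the treewidth.

Treewidth 2.
One optimal decomposition is:
Bags: B1 = {d, g, j}  B2 = {b, d, j}  B3 = {b, e, j}  B4 = {b, e, h}  B5 = {e, h, i}  B6 = {a, h, i}  B7 = {a, f, i}  B8 = {a, c, f}
Tree: B1–B2, B2–B3, B3–B4, B4–B5, B5–B6, B6–B7, B7–B8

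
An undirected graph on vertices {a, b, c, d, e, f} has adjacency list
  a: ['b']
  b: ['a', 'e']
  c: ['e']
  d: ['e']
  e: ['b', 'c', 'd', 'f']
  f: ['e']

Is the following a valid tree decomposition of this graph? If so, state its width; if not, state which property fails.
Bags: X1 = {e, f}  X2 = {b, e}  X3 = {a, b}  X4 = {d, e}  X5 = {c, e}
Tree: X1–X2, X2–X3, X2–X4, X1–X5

Checking the three conditions: (i) the bags cover all of {a, b, c, d, e, f}; (ii) for each edge, some bag contains both endpoints; (iii) the bags containing any fixed vertex form a subtree. All hold, so the decomposition is valid with width 2 − 1 = 1.

Yes; width 1.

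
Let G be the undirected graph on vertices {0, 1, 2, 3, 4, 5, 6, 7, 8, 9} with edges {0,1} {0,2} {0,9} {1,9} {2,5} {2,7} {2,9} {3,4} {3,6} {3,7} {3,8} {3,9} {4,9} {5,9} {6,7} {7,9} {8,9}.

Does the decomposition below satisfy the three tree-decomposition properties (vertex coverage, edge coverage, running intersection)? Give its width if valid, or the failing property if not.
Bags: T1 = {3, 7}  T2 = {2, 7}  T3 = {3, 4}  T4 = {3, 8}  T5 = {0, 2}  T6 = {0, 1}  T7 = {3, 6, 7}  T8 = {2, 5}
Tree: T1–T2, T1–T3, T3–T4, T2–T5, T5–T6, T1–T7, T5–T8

A tree decomposition must satisfy three properties: every vertex lies in some bag; for every edge, both endpoints lie together in some bag; and for every vertex, the bags containing it form a connected subtree. Here vertex 9 appears in no bag, so the decomposition is invalid.

No — vertex 9 appears in no bag.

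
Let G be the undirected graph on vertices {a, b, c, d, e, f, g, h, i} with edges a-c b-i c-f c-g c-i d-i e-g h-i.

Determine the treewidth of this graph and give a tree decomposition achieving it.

Each bag holds 2 vertices, so the decomposition has width 1, which upper-bounds the treewidth. Since G has at least one edge (e.g. c–i), it is not an edgeless graph, so tw(G) ≥ 1. Hence tw(G) = 1 exactly.

Treewidth 1.
Bags: B1 = {c, i}  B2 = {h, i}  B3 = {b, i}  B4 = {d, i}  B5 = {c, g}  B6 = {e, g}  B7 = {c, f}  B8 = {a, c}
Tree: B1–B2, B2–B3, B2–B4, B1–B5, B5–B6, B5–B7, B1–B8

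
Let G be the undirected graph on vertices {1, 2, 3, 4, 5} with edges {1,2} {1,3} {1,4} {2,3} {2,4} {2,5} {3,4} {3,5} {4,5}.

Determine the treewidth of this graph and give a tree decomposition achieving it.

Treewidth 3.
Bags: B1 = {1, 2, 3, 4}  B2 = {2, 3, 4, 5}
Tree: B1–B2

The largest bag has 4 vertices, giving width 3; this decomposition certifies tw(G) ≤ 3. On the other hand G contains the 4-clique {1, 2, 3, 4}. A clique must lie in a single bag of any decomposition, so no decomposition can have width below 3. Hence tw(G) = 3 exactly.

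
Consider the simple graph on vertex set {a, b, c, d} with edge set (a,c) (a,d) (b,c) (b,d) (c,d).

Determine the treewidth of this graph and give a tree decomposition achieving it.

Every bag has size at most 3, so the width is 3 − 1 = 2 and tw(G) ≤ 2. On the other hand G contains the 3-clique {a, c, d}. A clique must lie in a single bag of any decomposition, so no decomposition can have width below 2. Hence tw(G) = 2 exactly.

Treewidth 2.
One optimal decomposition is:
Bags: B1 = {a, c, d}  B2 = {b, c, d}
Tree: B1–B2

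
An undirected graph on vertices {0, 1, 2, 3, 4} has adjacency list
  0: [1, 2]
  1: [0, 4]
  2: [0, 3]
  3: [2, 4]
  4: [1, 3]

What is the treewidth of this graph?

2

A width-2 tree decomposition is:
Bags: B1 = {2, 3, 4}  B2 = {1, 2, 4}  B3 = {0, 1, 2}
Tree: B1–B2, B2–B3
The largest bag has 3 vertices, giving width 2; this decomposition certifies tw(G) ≤ 2. Since 2–3–4–1–0–2 is a cycle in G, G is not acyclic. Forests are exactly the graphs of treewidth ≤ 1, so tw(G) ≥ 2. Hence tw(G) = 2 exactly.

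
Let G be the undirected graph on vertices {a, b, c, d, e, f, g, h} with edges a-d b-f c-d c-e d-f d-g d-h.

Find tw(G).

A width-1 tree decomposition is:
Bags: B1 = {a, d}  B2 = {d, g}  B3 = {c, d}  B4 = {d, f}  B5 = {c, e}  B6 = {b, f}  B7 = {d, h}
Tree: B1–B2, B2–B3, B2–B4, B3–B5, B4–B6, B2–B7
The largest bag has 2 vertices, giving width 1; this decomposition certifies tw(G) ≤ 1. Since G has at least one edge (e.g. d–a), it is not an edgeless graph, so tw(G) ≥ 1. The upper and lower bounds meet at 1, so that is the treewidth.

1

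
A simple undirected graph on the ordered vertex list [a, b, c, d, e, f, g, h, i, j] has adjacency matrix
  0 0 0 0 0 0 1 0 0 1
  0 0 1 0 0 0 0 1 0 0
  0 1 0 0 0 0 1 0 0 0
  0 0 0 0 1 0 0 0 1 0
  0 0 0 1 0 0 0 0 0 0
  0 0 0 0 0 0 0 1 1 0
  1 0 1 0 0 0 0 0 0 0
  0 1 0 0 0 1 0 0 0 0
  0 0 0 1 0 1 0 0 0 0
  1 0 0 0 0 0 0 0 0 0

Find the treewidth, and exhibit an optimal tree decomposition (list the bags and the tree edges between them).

The largest bag has 2 vertices, giving width 1; this decomposition certifies tw(G) ≤ 1. Since G has at least one edge (e.g. j–a), it is not an edgeless graph, so tw(G) ≥ 1. Hence tw(G) = 1 exactly.

Treewidth 1.
One such decomposition:
Bags: B1 = {a, j}  B2 = {a, g}  B3 = {c, g}  B4 = {b, c}  B5 = {b, h}  B6 = {f, h}  B7 = {f, i}  B8 = {d, i}  B9 = {d, e}
Tree: B1–B2, B2–B3, B3–B4, B4–B5, B5–B6, B6–B7, B7–B8, B8–B9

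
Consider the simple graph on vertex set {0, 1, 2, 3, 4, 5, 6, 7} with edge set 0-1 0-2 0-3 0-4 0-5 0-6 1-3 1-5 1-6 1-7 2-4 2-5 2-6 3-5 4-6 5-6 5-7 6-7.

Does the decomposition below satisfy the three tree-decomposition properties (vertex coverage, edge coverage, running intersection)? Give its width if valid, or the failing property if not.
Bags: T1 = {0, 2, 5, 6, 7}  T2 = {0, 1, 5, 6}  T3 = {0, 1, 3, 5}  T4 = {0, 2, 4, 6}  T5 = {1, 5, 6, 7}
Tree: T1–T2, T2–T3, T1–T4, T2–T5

No — bags containing vertex 7 are not connected in the tree.

A tree decomposition must satisfy three properties: every vertex lies in some bag; for every edge, both endpoints lie together in some bag; and for every vertex, the bags containing it form a connected subtree. Here bags containing vertex 7 are not connected in the tree, so the decomposition is invalid.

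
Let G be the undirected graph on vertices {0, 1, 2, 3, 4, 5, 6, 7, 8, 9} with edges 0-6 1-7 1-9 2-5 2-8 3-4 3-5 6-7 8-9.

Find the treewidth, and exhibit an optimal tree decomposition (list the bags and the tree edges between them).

Each bag holds 2 vertices, so the decomposition has width 1, which upper-bounds the treewidth. Since G has at least one edge (e.g. 0–6), it is not an edgeless graph, so tw(G) ≥ 1. The upper and lower bounds meet at 1, so that is the treewidth.

Treewidth 1.
One such decomposition:
Bags: B1 = {0, 6}  B2 = {6, 7}  B3 = {1, 7}  B4 = {1, 9}  B5 = {8, 9}  B6 = {2, 8}  B7 = {2, 5}  B8 = {3, 5}  B9 = {3, 4}
Tree: B1–B2, B2–B3, B3–B4, B4–B5, B5–B6, B6–B7, B7–B8, B8–B9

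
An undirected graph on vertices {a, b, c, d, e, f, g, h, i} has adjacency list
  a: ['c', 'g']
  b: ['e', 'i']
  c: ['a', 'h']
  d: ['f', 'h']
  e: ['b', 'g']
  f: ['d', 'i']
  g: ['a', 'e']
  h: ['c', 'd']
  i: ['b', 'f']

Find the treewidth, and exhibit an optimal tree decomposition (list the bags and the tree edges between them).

Treewidth 2.
Bags: B1 = {b, e, g}  B2 = {b, g, i}  B3 = {f, g, i}  B4 = {d, f, g}  B5 = {d, g, h}  B6 = {c, g, h}  B7 = {a, c, g}
Tree: B1–B2, B2–B3, B3–B4, B4–B5, B5–B6, B6–B7

Each bag holds 3 vertices, so the decomposition has width 2, which upper-bounds the treewidth. Since g–e–b–i–f–d–h–c–a–g is a cycle in G, G is not acyclic. Forests are exactly the graphs of treewidth ≤ 1, so tw(G) ≥ 2. Therefore the treewidth is 2.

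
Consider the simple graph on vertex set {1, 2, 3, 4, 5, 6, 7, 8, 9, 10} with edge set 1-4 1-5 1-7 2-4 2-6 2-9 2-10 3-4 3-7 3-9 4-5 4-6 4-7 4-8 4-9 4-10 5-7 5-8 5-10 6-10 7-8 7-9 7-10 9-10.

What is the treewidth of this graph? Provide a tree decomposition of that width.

Treewidth 3.
Bags: B1 = {4, 7, 9, 10}  B2 = {2, 4, 9, 10}  B3 = {4, 5, 7, 10}  B4 = {1, 4, 5, 7}  B5 = {4, 5, 7, 8}  B6 = {2, 4, 6, 10}  B7 = {3, 4, 7, 9}
Tree: B1–B2, B1–B3, B3–B4, B3–B5, B2–B6, B1–B7

Each bag holds 4 vertices, so the decomposition has width 3, which upper-bounds the treewidth. For the lower bound, the 4 vertices {2, 4, 9, 10} are pairwise adjacent, and any tree decomposition puts a clique entirely inside one bag — forcing width ≥ 3. Therefore the treewidth is 3.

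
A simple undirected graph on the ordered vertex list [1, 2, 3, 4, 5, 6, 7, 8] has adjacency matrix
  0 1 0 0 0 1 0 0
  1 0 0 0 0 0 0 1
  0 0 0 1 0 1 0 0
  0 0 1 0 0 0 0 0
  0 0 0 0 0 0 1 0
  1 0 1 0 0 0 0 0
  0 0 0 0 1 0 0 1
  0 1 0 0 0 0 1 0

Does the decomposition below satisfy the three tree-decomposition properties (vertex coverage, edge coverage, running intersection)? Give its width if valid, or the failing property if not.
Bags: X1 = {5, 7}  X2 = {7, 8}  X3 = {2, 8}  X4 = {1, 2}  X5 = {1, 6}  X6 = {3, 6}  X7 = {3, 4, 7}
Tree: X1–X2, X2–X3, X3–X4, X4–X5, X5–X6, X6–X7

No — bags containing vertex 7 are not connected in the tree.

A tree decomposition must satisfy three properties: every vertex lies in some bag; for every edge, both endpoints lie together in some bag; and for every vertex, the bags containing it form a connected subtree. Here bags containing vertex 7 are not connected in the tree, so the decomposition is invalid.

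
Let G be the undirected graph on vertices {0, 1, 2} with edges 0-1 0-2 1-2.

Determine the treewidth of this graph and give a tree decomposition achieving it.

Treewidth 2.
Bags: B1 = {0, 1, 2}
Tree: (single bag)

With just one bag of size 3, the width is 3 − 1 = 2, so tw(G) ≤ 2. On the other hand G contains the 3-clique {0, 1, 2}. A clique must lie in a single bag of any decomposition, so no decomposition can have width below 2. Therefore the treewidth is 2.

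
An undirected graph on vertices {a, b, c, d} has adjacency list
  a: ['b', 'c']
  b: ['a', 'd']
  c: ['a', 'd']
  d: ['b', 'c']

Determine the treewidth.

A width-2 tree decomposition is:
Bags: B1 = {a, b, d}  B2 = {a, c, d}
Tree: B1–B2
The largest bag has 3 vertices, giving width 2; this decomposition certifies tw(G) ≤ 2. The edges a–b–d–c–a form a cycle, so G is not a tree and its treewidth is at least 2. Therefore the treewidth is 2.

2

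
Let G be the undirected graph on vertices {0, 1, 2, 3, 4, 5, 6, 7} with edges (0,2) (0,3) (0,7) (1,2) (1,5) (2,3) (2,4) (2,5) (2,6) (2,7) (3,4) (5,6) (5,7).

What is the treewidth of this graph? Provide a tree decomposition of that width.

Treewidth 2.
One such decomposition:
Bags: B1 = {0, 2, 3}  B2 = {2, 3, 4}  B3 = {0, 2, 7}  B4 = {2, 5, 7}  B5 = {2, 5, 6}  B6 = {1, 2, 5}
Tree: B1–B2, B1–B3, B3–B4, B4–B5, B5–B6

Every bag has size at most 3, so the width is 3 − 1 = 2 and tw(G) ≤ 2. Conversely, {0, 2, 3} is a clique of size 3, and the vertices of any clique must share a bag in every tree decomposition; so some bag has ≥ 3 vertices and tw(G) ≥ 2. Combining the bounds, tw(G) = 2.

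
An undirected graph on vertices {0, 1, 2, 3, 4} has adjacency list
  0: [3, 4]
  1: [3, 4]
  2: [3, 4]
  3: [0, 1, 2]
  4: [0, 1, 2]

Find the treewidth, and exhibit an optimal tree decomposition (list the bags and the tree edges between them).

Every bag has size at most 3, so the width is 3 − 1 = 2 and tw(G) ≤ 2. Since 1–3–0–4–1 is a cycle in G, G is not acyclic. Forests are exactly the graphs of treewidth ≤ 1, so tw(G) ≥ 2. Hence tw(G) = 2 exactly.

Treewidth 2.
One such decomposition:
Bags: B1 = {1, 3, 4}  B2 = {0, 3, 4}  B3 = {2, 3, 4}
Tree: B1–B2, B2–B3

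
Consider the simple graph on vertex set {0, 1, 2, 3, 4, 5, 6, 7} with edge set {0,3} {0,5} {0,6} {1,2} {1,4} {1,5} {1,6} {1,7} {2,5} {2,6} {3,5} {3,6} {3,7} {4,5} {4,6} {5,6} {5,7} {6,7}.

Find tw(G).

3

A width-3 tree decomposition is:
Bags: B1 = {3, 5, 6, 7}  B2 = {0, 3, 5, 6}  B3 = {1, 5, 6, 7}  B4 = {1, 2, 5, 6}  B5 = {1, 4, 5, 6}
Tree: B1–B2, B1–B3, B3–B4, B3–B5
Each bag holds 4 vertices, so the decomposition has width 3, which upper-bounds the treewidth. Conversely, {0, 3, 5, 6} is a clique of size 4, and the vertices of any clique must share a bag in every tree decomposition; so some bag has ≥ 4 vertices and tw(G) ≥ 3. Therefore the treewidth is 3.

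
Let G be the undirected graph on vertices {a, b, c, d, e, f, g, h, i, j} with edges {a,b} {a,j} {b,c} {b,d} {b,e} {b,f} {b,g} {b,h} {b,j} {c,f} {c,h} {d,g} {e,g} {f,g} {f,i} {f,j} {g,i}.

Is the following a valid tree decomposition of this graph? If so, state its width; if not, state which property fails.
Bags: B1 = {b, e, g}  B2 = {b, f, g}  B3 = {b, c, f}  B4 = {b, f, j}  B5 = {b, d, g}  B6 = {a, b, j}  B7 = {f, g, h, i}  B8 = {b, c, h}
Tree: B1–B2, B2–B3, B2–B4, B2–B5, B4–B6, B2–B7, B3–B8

A tree decomposition must satisfy three properties: every vertex lies in some bag; for every edge, both endpoints lie together in some bag; and for every vertex, the bags containing it form a connected subtree. Here bags containing vertex h are not connected in the tree, so the decomposition is invalid.

No — bags containing vertex h are not connected in the tree.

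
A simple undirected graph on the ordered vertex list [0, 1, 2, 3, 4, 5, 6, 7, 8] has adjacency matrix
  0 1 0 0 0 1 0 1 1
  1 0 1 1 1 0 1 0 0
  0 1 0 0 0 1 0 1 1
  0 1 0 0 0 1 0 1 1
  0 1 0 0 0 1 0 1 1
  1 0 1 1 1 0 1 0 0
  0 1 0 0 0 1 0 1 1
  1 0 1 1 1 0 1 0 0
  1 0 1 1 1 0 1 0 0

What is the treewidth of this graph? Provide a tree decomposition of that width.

The largest bag has 5 vertices, giving width 4; this decomposition certifies tw(G) ≤ 4. For the lower bound: the 5 vertex sets {0,8}, {1,6}, {3,7}, {5}, {4} are disjoint, each induces a connected subgraph, and every pair is joined by at least one edge of G. Contracting each set to a single vertex therefore yields K_{5} as a minor, and since treewidth is minor-monotone, tw(G) ≥ tw(K_{5}) = 4. The upper and lower bounds meet at 4, so that is the treewidth.

Treewidth 4.
One such decomposition:
Bags: B1 = {0, 1, 5, 7, 8}  B2 = {1, 5, 6, 7, 8}  B3 = {1, 3, 5, 7, 8}  B4 = {1, 4, 5, 7, 8}  B5 = {1, 2, 5, 7, 8}
Tree: B1–B2, B2–B3, B3–B4, B4–B5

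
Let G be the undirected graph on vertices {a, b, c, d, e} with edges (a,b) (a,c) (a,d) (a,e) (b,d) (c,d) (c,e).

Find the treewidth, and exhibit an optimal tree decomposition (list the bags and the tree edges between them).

Treewidth 2.
One optimal decomposition is:
Bags: B1 = {a, c, e}  B2 = {a, c, d}  B3 = {a, b, d}
Tree: B1–B2, B2–B3

Every bag has size at most 3, so the width is 3 − 1 = 2 and tw(G) ≤ 2. For the lower bound, the 3 vertices {a, c, d} are pairwise adjacent, and any tree decomposition puts a clique entirely inside one bag — forcing width ≥ 2. Therefore the treewidth is 2.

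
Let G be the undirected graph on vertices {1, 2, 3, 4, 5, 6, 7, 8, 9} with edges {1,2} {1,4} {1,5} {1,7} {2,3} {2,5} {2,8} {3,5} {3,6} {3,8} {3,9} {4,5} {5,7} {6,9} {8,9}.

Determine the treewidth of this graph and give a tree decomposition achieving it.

Treewidth 2.
One such decomposition:
Bags: B1 = {3, 8, 9}  B2 = {3, 6, 9}  B3 = {2, 3, 8}  B4 = {2, 3, 5}  B5 = {1, 2, 5}  B6 = {1, 4, 5}  B7 = {1, 5, 7}
Tree: B1–B2, B1–B3, B3–B4, B4–B5, B5–B6, B6–B7

Every bag has size at most 3, so the width is 3 − 1 = 2 and tw(G) ≤ 2. Conversely, {1, 2, 5} is a clique of size 3, and the vertices of any clique must share a bag in every tree decomposition; so some bag has ≥ 3 vertices and tw(G) ≥ 2. Hence tw(G) = 2 exactly.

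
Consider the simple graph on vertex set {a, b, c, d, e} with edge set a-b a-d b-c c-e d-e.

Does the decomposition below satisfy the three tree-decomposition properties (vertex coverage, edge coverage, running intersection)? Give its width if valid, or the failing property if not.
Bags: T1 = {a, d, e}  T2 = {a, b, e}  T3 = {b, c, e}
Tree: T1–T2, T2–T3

Vertex coverage: the bags together contain {a, b, c, d, e}, the full vertex set. Edge coverage: each edge of G has both endpoints in at least one bag. Running intersection: for every vertex, the bags containing it form a connected subtree. All three properties hold, so this is a valid tree decomposition of width max|bag| − 1 = 2, and hence tw(G) ≤ 2.

Yes; width 2.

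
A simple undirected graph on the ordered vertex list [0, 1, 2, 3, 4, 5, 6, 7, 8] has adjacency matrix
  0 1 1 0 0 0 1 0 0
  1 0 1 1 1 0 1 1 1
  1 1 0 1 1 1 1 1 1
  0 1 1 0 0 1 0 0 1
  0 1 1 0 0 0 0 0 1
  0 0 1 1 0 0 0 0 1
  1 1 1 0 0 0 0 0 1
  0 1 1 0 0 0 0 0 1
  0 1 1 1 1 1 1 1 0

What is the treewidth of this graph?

3

A width-3 tree decomposition is:
Bags: B1 = {2, 3, 5, 8}  B2 = {1, 2, 3, 8}  B3 = {1, 2, 7, 8}  B4 = {1, 2, 6, 8}  B5 = {1, 2, 4, 8}  B6 = {0, 1, 2, 6}
Tree: B1–B2, B2–B3, B3–B4, B3–B5, B4–B6
The largest bag has 4 vertices, giving width 3; this decomposition certifies tw(G) ≤ 3. For the lower bound, the 4 vertices {0, 1, 2, 6} are pairwise adjacent, and any tree decomposition puts a clique entirely inside one bag — forcing width ≥ 3. The upper and lower bounds meet at 3, so that is the treewidth.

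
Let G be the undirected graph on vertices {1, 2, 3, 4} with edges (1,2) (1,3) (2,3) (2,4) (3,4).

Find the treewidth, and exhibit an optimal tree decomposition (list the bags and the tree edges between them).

Treewidth 2.
One such decomposition:
Bags: B1 = {1, 2, 3}  B2 = {2, 3, 4}
Tree: B1–B2

The largest bag has 3 vertices, giving width 2; this decomposition certifies tw(G) ≤ 2. On the other hand G contains the 3-clique {1, 2, 3}. A clique must lie in a single bag of any decomposition, so no decomposition can have width below 2. The upper and lower bounds meet at 2, so that is the treewidth.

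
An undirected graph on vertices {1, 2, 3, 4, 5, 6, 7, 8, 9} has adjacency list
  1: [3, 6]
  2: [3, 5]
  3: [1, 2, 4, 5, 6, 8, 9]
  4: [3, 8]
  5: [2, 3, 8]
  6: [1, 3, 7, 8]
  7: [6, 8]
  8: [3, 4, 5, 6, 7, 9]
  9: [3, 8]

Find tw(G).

2

A width-2 tree decomposition is:
Bags: B1 = {3, 6, 8}  B2 = {3, 8, 9}  B3 = {3, 5, 8}  B4 = {1, 3, 6}  B5 = {6, 7, 8}  B6 = {2, 3, 5}  B7 = {3, 4, 8}
Tree: B1–B2, B2–B3, B1–B4, B1–B5, B3–B6, B3–B7
The largest bag has 3 vertices, giving width 2; this decomposition certifies tw(G) ≤ 2. On the other hand G contains the 3-clique {3, 8, 9}. A clique must lie in a single bag of any decomposition, so no decomposition can have width below 2. Therefore the treewidth is 2.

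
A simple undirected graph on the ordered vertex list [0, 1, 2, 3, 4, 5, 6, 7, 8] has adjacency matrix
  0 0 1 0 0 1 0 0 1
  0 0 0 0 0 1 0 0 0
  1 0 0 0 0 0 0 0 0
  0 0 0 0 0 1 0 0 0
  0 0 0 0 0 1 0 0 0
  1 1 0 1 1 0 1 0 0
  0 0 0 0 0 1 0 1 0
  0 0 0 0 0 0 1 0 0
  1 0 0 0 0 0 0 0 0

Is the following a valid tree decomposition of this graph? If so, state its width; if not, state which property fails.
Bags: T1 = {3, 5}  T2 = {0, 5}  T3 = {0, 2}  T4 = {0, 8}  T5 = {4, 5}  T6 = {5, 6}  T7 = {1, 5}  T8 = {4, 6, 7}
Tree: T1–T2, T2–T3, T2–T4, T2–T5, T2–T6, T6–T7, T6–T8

A tree decomposition must satisfy three properties: every vertex lies in some bag; for every edge, both endpoints lie together in some bag; and for every vertex, the bags containing it form a connected subtree. Here bags containing vertex 4 are not connected in the tree, so the decomposition is invalid.

No — bags containing vertex 4 are not connected in the tree.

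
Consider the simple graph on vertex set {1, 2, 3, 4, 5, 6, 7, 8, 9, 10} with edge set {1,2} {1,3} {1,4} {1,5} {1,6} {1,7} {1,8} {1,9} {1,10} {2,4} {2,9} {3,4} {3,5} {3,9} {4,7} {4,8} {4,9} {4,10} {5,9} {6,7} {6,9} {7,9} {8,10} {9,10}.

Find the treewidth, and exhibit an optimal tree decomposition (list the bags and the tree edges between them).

Treewidth 3.
One optimal decomposition is:
Bags: B1 = {1, 2, 4, 9}  B2 = {1, 4, 7, 9}  B3 = {1, 3, 4, 9}  B4 = {1, 4, 9, 10}  B5 = {1, 6, 7, 9}  B6 = {1, 3, 5, 9}  B7 = {1, 4, 8, 10}
Tree: B1–B2, B2–B3, B3–B4, B2–B5, B3–B6, B4–B7

Every bag has size at most 4, so the width is 4 − 1 = 3 and tw(G) ≤ 3. On the other hand G contains the 4-clique {1, 4, 8, 10}. A clique must lie in a single bag of any decomposition, so no decomposition can have width below 3. Therefore the treewidth is 3.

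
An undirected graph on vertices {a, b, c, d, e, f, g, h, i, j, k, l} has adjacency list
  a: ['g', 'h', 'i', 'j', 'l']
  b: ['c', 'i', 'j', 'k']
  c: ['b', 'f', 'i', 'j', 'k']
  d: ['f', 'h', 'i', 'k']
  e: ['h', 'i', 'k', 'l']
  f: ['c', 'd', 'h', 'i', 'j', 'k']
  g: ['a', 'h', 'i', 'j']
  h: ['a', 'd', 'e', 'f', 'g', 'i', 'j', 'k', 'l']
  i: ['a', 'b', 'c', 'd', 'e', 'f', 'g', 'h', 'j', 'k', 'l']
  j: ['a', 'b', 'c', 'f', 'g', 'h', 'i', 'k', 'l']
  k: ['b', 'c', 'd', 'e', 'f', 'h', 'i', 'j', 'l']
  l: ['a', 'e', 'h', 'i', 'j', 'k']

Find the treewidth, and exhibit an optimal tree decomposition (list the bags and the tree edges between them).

The largest bag has 5 vertices, giving width 4; this decomposition certifies tw(G) ≤ 4. Conversely, {a, g, h, i, j} is a clique of size 5, and the vertices of any clique must share a bag in every tree decomposition; so some bag has ≥ 5 vertices and tw(G) ≥ 4. The upper and lower bounds meet at 4, so that is the treewidth.

Treewidth 4.
One such decomposition:
Bags: B1 = {c, f, i, j, k}  B2 = {f, h, i, j, k}  B3 = {d, f, h, i, k}  B4 = {h, i, j, k, l}  B5 = {a, h, i, j, l}  B6 = {a, g, h, i, j}  B7 = {e, h, i, k, l}  B8 = {b, c, i, j, k}
Tree: B1–B2, B2–B3, B2–B4, B4–B5, B5–B6, B4–B7, B1–B8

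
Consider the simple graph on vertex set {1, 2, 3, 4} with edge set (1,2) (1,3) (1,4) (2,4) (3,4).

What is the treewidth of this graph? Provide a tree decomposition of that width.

Treewidth 2.
One such decomposition:
Bags: B1 = {1, 3, 4}  B2 = {1, 2, 4}
Tree: B1–B2

The largest bag has 3 vertices, giving width 2; this decomposition certifies tw(G) ≤ 2. On the other hand G contains the 3-clique {1, 2, 4}. A clique must lie in a single bag of any decomposition, so no decomposition can have width below 2. The upper and lower bounds meet at 2, so that is the treewidth.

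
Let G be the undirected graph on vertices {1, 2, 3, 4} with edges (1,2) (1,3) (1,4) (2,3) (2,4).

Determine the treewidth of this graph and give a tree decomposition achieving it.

Each bag holds 3 vertices, so the decomposition has width 2, which upper-bounds the treewidth. Conversely, {1, 2, 3} is a clique of size 3, and the vertices of any clique must share a bag in every tree decomposition; so some bag has ≥ 3 vertices and tw(G) ≥ 2. The upper and lower bounds meet at 2, so that is the treewidth.

Treewidth 2.
One such decomposition:
Bags: B1 = {1, 2, 4}  B2 = {1, 2, 3}
Tree: B1–B2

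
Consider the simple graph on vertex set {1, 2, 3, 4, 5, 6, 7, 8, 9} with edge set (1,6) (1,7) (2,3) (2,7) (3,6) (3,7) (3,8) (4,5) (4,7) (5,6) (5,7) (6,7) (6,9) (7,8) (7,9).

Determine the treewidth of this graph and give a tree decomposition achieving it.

Every bag has size at most 3, so the width is 3 − 1 = 2 and tw(G) ≤ 2. Conversely, {3, 7, 8} is a clique of size 3, and the vertices of any clique must share a bag in every tree decomposition; so some bag has ≥ 3 vertices and tw(G) ≥ 2. Combining the bounds, tw(G) = 2.

Treewidth 2.
One such decomposition:
Bags: B1 = {3, 6, 7}  B2 = {3, 7, 8}  B3 = {5, 6, 7}  B4 = {4, 5, 7}  B5 = {1, 6, 7}  B6 = {2, 3, 7}  B7 = {6, 7, 9}
Tree: B1–B2, B1–B3, B3–B4, B1–B5, B1–B6, B1–B7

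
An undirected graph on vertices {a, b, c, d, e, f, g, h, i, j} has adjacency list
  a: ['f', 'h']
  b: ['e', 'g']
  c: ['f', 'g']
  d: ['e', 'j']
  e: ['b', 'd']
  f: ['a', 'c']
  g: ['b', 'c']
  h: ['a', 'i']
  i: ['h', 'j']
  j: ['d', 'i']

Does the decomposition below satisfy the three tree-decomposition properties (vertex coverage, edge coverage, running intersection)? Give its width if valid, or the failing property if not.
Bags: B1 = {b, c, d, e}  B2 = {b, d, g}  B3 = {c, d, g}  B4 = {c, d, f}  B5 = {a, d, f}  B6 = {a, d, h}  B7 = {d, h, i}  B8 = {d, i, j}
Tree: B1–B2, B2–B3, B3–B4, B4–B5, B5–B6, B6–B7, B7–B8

No — bags containing vertex c are not connected in the tree.

A tree decomposition must satisfy three properties: every vertex lies in some bag; for every edge, both endpoints lie together in some bag; and for every vertex, the bags containing it form a connected subtree. Here bags containing vertex c are not connected in the tree, so the decomposition is invalid.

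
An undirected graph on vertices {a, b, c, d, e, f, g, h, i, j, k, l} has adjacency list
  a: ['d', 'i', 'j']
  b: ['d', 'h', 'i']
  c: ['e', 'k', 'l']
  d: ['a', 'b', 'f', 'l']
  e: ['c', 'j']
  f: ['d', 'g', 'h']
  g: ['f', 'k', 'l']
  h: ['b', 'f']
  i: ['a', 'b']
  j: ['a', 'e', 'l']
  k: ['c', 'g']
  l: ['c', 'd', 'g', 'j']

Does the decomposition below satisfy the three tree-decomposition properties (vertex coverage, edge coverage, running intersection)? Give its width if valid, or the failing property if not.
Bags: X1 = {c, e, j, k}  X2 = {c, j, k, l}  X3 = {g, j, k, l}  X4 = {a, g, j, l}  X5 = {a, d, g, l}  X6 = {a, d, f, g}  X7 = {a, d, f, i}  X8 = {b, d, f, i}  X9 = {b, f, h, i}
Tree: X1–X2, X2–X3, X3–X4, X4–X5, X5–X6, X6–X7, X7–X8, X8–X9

Yes; width 3.

Every vertex of G appears in some bag (union = {a, b, c, d, e, f, g, h, i, j, k, l}); every edge is covered by a bag; and for each vertex v the set of bags containing v is connected in the bag tree. The decomposition is therefore valid. The largest bag has 4 vertices, so the width is 3.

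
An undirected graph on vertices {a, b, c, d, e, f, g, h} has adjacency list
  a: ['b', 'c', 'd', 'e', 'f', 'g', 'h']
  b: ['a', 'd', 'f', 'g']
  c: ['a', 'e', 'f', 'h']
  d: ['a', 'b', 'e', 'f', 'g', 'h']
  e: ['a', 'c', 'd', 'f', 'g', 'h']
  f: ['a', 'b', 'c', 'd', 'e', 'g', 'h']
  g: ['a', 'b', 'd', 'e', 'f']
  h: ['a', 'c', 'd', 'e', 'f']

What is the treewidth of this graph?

A width-4 tree decomposition is:
Bags: B1 = {a, d, e, f, g}  B2 = {a, d, e, f, h}  B3 = {a, c, e, f, h}  B4 = {a, b, d, f, g}
Tree: B1–B2, B2–B3, B1–B4
The largest bag has 5 vertices, giving width 4; this decomposition certifies tw(G) ≤ 4. For the lower bound, the 5 vertices {a, d, e, f, g} are pairwise adjacent, and any tree decomposition puts a clique entirely inside one bag — forcing width ≥ 4. The upper and lower bounds meet at 4, so that is the treewidth.

4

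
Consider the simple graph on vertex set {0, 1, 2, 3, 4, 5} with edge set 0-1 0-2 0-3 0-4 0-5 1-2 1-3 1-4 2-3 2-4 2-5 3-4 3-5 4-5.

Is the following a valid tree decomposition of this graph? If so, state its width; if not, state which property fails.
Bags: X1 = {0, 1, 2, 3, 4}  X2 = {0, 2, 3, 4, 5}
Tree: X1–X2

Vertex coverage: the bags together contain {0, 1, 2, 3, 4, 5}, the full vertex set. Edge coverage: each edge of G has both endpoints in at least one bag. Running intersection: for every vertex, the bags containing it form a connected subtree. All three properties hold, so this is a valid tree decomposition of width max|bag| − 1 = 4, and hence tw(G) ≤ 4.

Yes; width 4.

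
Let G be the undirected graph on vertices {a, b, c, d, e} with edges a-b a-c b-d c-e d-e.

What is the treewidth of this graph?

A width-2 tree decomposition is:
Bags: B1 = {c, d, e}  B2 = {b, c, d}  B3 = {a, b, c}
Tree: B1–B2, B2–B3
The largest bag has 3 vertices, giving width 2; this decomposition certifies tw(G) ≤ 2. For the lower bound, G contains the cycle c–e–d–b–a–c, so G is not a forest; only forests have treewidth ≤ 1, hence tw(G) ≥ 2. Therefore the treewidth is 2.

2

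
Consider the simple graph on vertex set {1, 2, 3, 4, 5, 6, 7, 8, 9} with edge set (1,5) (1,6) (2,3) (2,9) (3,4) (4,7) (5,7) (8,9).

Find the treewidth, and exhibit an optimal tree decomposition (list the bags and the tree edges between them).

Every bag has size at most 2, so the width is 2 − 1 = 1 and tw(G) ≤ 1. G has an edge, so its treewidth is at least 1. Combining the bounds, tw(G) = 1.

Treewidth 1.
One such decomposition:
Bags: B1 = {1, 6}  B2 = {1, 5}  B3 = {5, 7}  B4 = {4, 7}  B5 = {3, 4}  B6 = {2, 3}  B7 = {2, 9}  B8 = {8, 9}
Tree: B1–B2, B2–B3, B3–B4, B4–B5, B5–B6, B6–B7, B7–B8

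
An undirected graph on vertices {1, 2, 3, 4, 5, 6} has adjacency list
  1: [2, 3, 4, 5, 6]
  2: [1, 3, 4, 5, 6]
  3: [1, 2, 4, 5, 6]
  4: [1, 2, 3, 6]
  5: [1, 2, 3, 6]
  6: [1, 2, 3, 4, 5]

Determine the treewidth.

4

A width-4 tree decomposition is:
Bags: B1 = {1, 2, 3, 4, 6}  B2 = {1, 2, 3, 5, 6}
Tree: B1–B2
Every bag has size at most 5, so the width is 5 − 1 = 4 and tw(G) ≤ 4. For the lower bound, the 5 vertices {1, 2, 3, 4, 6} are pairwise adjacent, and any tree decomposition puts a clique entirely inside one bag — forcing width ≥ 4. Therefore the treewidth is 4.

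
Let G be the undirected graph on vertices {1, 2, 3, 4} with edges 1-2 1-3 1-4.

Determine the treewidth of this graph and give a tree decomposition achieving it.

Every bag has size at most 2, so the width is 2 − 1 = 1 and tw(G) ≤ 1. Since G has at least one edge (e.g. 1–3), it is not an edgeless graph, so tw(G) ≥ 1. Therefore the treewidth is 1.

Treewidth 1.
Bags: B1 = {1, 3}  B2 = {1, 4}  B3 = {1, 2}
Tree: B1–B2, B2–B3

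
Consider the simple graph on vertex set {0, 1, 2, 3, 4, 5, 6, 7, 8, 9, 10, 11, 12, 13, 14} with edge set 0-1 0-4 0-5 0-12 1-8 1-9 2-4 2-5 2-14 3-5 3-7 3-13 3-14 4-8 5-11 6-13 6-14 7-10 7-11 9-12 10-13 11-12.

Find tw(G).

3

A width-3 tree decomposition is:
Bags: B1 = {6, 10, 13, 14}  B2 = {3, 10, 13, 14}  B3 = {3, 7, 10, 14}  B4 = {2, 3, 7, 14}  B5 = {2, 3, 5, 7}  B6 = {2, 5, 7, 11}  B7 = {2, 4, 5, 11}  B8 = {0, 4, 5, 11}  B9 = {0, 4, 11, 12}  B10 = {0, 4, 8, 12}  B11 = {0, 1, 8, 12}  B12 = {1, 8, 9, 12}
Tree: B1–B2, B2–B3, B3–B4, B4–B5, B5–B6, B6–B7, B7–B8, B8–B9, B9–B10, B10–B11, B11–B12
Every bag has size at most 4, so the width is 4 − 1 = 3 and tw(G) ≤ 3. For the lower bound: the 4 vertex sets {6,10,13}, {14}, {3}, {2,5,7,11} are disjoint, each induces a connected subgraph, and every pair is joined by at least one edge of G. Contracting each set to a single vertex therefore yields K_{4} as a minor, and since treewidth is minor-monotone, tw(G) ≥ tw(K_{4}) = 3. Therefore the treewidth is 3.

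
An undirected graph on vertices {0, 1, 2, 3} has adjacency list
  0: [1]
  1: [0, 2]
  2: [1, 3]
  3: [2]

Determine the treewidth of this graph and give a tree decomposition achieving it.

Treewidth 1.
One such decomposition:
Bags: B1 = {0, 1}  B2 = {1, 2}  B3 = {2, 3}
Tree: B1–B2, B2–B3

Every bag has size at most 2, so the width is 2 − 1 = 1 and tw(G) ≤ 1. Any graph with an edge has treewidth ≥ 1, and G has the edge 0–1. Therefore the treewidth is 1.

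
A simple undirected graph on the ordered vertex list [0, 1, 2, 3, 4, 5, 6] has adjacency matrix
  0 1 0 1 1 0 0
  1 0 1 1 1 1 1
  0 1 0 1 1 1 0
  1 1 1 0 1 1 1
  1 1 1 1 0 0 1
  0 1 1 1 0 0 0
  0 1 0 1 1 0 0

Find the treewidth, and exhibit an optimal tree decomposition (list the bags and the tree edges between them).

Treewidth 3.
One optimal decomposition is:
Bags: B1 = {0, 1, 3, 4}  B2 = {1, 2, 3, 4}  B3 = {1, 3, 4, 6}  B4 = {1, 2, 3, 5}
Tree: B1–B2, B2–B3, B2–B4

Each bag holds 4 vertices, so the decomposition has width 3, which upper-bounds the treewidth. For the lower bound, the 4 vertices {0, 1, 3, 4} are pairwise adjacent, and any tree decomposition puts a clique entirely inside one bag — forcing width ≥ 3. The upper and lower bounds meet at 3, so that is the treewidth.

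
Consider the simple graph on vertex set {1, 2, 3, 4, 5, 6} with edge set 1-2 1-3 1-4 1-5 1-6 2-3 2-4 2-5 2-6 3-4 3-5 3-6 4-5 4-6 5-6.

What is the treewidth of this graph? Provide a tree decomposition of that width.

With just one bag of size 6, the width is 6 − 1 = 5, so tw(G) ≤ 5. For the lower bound, the 6 vertices {1, 2, 3, 4, 5, 6} are pairwise adjacent, and any tree decomposition puts a clique entirely inside one bag — forcing width ≥ 5. Hence tw(G) = 5 exactly.

Treewidth 5.
One optimal decomposition is:
Bags: B1 = {1, 2, 3, 4, 5, 6}
Tree: (single bag)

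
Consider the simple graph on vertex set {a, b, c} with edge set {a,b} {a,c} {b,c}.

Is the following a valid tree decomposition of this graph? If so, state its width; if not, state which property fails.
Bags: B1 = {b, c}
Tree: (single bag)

No — vertex a appears in no bag.

A tree decomposition must satisfy three properties: every vertex lies in some bag; for every edge, both endpoints lie together in some bag; and for every vertex, the bags containing it form a connected subtree. Here vertex a appears in no bag, so the decomposition is invalid.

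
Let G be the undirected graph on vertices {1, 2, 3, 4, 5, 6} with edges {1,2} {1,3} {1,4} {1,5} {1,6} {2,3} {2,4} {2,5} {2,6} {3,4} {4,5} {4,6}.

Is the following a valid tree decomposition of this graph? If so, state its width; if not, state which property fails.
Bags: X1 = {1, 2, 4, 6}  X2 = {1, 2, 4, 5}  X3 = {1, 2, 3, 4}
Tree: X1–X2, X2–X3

Yes; width 3.

Vertex coverage: the bags together contain {1, 2, 3, 4, 5, 6}, the full vertex set. Edge coverage: each edge of G has both endpoints in at least one bag. Running intersection: for every vertex, the bags containing it form a connected subtree. All three properties hold, so this is a valid tree decomposition of width max|bag| − 1 = 3, and hence tw(G) ≤ 3.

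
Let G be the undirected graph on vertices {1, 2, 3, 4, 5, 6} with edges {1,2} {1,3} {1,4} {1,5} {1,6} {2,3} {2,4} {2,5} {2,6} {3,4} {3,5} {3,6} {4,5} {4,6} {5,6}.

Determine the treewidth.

5

A width-5 tree decomposition is:
Bags: B1 = {1, 2, 3, 4, 5, 6}
Tree: (single bag)
A single bag containing all 6 vertices is trivially a valid decomposition of width 5. Conversely, {1, 2, 3, 4, 5, 6} is a clique of size 6, and the vertices of any clique must share a bag in every tree decomposition; so some bag has ≥ 6 vertices and tw(G) ≥ 5. The upper and lower bounds meet at 5, so that is the treewidth.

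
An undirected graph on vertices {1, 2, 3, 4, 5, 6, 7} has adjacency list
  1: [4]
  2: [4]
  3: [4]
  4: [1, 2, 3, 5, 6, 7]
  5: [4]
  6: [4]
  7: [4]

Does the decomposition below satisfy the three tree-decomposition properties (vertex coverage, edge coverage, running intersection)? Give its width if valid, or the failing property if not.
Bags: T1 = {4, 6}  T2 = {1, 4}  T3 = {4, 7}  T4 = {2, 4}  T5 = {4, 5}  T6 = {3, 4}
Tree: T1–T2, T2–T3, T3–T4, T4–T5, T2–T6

Yes; width 1.

Every vertex of G appears in some bag (union = {1, 2, 3, 4, 5, 6, 7}); every edge is covered by a bag; and for each vertex v the set of bags containing v is connected in the bag tree. The decomposition is therefore valid. The largest bag has 2 vertices, so the width is 1.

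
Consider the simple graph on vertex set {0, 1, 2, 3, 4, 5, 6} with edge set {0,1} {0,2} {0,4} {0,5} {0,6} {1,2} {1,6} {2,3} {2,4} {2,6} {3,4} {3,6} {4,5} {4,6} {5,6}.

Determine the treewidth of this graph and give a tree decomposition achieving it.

Treewidth 3.
One optimal decomposition is:
Bags: B1 = {0, 2, 4, 6}  B2 = {2, 3, 4, 6}  B3 = {0, 4, 5, 6}  B4 = {0, 1, 2, 6}
Tree: B1–B2, B1–B3, B1–B4

The largest bag has 4 vertices, giving width 3; this decomposition certifies tw(G) ≤ 3. For the lower bound, the 4 vertices {0, 1, 2, 6} are pairwise adjacent, and any tree decomposition puts a clique entirely inside one bag — forcing width ≥ 3. Therefore the treewidth is 3.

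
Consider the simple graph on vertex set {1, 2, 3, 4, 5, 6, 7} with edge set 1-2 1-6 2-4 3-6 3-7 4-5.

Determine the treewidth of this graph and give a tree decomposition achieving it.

Treewidth 1.
Bags: B1 = {4, 5}  B2 = {2, 4}  B3 = {1, 2}  B4 = {1, 6}  B5 = {3, 6}  B6 = {3, 7}
Tree: B1–B2, B2–B3, B3–B4, B4–B5, B5–B6

Every bag has size at most 2, so the width is 2 − 1 = 1 and tw(G) ≤ 1. G has an edge, so its treewidth is at least 1. Combining the bounds, tw(G) = 1.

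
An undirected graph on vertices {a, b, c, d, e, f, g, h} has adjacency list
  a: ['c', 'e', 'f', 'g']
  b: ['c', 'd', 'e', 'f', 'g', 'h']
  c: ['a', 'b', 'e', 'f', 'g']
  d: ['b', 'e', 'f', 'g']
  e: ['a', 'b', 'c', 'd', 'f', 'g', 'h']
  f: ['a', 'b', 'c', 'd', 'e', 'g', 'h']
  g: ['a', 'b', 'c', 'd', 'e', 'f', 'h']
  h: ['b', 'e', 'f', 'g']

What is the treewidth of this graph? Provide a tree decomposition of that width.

Treewidth 4.
Bags: B1 = {b, c, e, f, g}  B2 = {b, d, e, f, g}  B3 = {b, e, f, g, h}  B4 = {a, c, e, f, g}
Tree: B1–B2, B2–B3, B1–B4

Each bag holds 5 vertices, so the decomposition has width 4, which upper-bounds the treewidth. Conversely, {a, c, e, f, g} is a clique of size 5, and the vertices of any clique must share a bag in every tree decomposition; so some bag has ≥ 5 vertices and tw(G) ≥ 4. Therefore the treewidth is 4.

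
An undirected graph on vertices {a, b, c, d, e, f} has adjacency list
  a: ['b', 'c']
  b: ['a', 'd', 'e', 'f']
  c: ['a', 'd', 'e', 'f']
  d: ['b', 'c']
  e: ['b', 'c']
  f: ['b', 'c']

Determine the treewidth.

2

A width-2 tree decomposition is:
Bags: B1 = {b, c, d}  B2 = {b, c, f}  B3 = {b, c, e}  B4 = {a, b, c}
Tree: B1–B2, B2–B3, B3–B4
Each bag holds 3 vertices, so the decomposition has width 2, which upper-bounds the treewidth. The edges d–c–f–b–d form a cycle, so G is not a tree and its treewidth is at least 2. The upper and lower bounds meet at 2, so that is the treewidth.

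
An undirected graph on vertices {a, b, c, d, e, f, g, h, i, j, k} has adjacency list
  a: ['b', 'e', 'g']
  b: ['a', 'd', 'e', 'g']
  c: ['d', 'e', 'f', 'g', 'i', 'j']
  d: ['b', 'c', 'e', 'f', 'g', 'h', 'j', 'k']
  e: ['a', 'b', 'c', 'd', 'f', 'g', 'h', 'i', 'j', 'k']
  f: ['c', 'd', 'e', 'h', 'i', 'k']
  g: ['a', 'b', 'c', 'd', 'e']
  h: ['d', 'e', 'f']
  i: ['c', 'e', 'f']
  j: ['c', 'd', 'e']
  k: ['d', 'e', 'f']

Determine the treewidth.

A width-3 tree decomposition is:
Bags: B1 = {b, d, e, g}  B2 = {c, d, e, g}  B3 = {c, d, e, f}  B4 = {a, b, e, g}  B5 = {c, e, f, i}  B6 = {d, e, f, k}  B7 = {d, e, f, h}  B8 = {c, d, e, j}
Tree: B1–B2, B2–B3, B1–B4, B3–B5, B3–B6, B6–B7, B3–B8
The largest bag has 4 vertices, giving width 3; this decomposition certifies tw(G) ≤ 3. For the lower bound, the 4 vertices {c, d, e, g} are pairwise adjacent, and any tree decomposition puts a clique entirely inside one bag — forcing width ≥ 3. Combining the bounds, tw(G) = 3.

3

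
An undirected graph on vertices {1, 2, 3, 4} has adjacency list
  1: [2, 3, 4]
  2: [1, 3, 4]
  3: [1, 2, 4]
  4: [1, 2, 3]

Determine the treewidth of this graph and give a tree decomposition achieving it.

Treewidth 3.
Bags: B1 = {1, 2, 3, 4}
Tree: (single bag)

A single bag containing all 4 vertices is trivially a valid decomposition of width 3. Conversely, {1, 2, 3, 4} is a clique of size 4, and the vertices of any clique must share a bag in every tree decomposition; so some bag has ≥ 4 vertices and tw(G) ≥ 3. The upper and lower bounds meet at 3, so that is the treewidth.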